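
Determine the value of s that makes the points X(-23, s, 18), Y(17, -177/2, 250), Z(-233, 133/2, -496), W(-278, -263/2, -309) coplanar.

31/2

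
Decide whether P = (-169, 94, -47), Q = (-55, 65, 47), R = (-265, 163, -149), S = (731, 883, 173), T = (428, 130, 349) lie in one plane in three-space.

The plane through P, Q, R has normal n = PQ × PR = (-3528, 2604, 5082) and equation n·X = 602154.
Checking the remaining points: n·S = 599550, n·T = 602154.
Since n·S = 599550 ≠ 602154, S is off the plane and the points are not all coplanar.

No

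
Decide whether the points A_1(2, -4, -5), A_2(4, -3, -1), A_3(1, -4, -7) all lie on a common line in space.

No

A_1A_2 = (2, 1, 4), A_1A_3 = (-1, 0, -2).
A_1A_2 × A_1A_3 = (-2, 0, 1).
The cross product is nonzero, so the points do not lie on one line.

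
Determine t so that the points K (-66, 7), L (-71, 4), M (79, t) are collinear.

The three points are collinear iff det[KL; KM] = 0.
This determinant is linear in t: (-5)t + (470) = 0, so t = 94.

94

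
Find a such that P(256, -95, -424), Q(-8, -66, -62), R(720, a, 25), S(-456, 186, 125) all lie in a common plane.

Normal to plane PQS: n = (-85801, -112808, -53536); plane equation n·X = 11450968.
Requiring n·R = 11450968: (-112808)a + (-63115120) = 11450968.
So a = -661.

-661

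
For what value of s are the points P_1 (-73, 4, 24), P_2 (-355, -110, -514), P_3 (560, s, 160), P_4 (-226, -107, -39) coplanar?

The points are coplanar iff P_1P_2 · (P_1P_3 × P_1P_4) = 0.
Expanding, this is linear in s: (-64548)s + (31628520) = 0.
So s = 490.

490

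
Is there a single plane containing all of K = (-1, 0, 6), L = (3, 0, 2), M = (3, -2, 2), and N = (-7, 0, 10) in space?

A normal to the plane through K, L, M is n = KL × KM = (-8, 0, -8).
The plane has equation n·P = -40. For N: n·N = -24.
-24 ≠ -40, so N is off the plane.

No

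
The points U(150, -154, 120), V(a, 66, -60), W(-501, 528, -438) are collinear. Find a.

Direction UW = (-651, 682, -558). From the y-coordinate of V, the parameter along the line is τ = (66 − (-154))/682 = 10/31.
Then a = 150 + 10/31·(-651) = -60.

-60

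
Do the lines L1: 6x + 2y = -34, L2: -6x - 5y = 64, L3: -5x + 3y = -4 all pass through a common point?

Lines aᵢx + bᵢy = cᵢ with pairwise distinct directions are concurrent exactly when det[aᵢ bᵢ cᵢ] = 0.
Here the determinant is -258.
Nonzero, so no common point exists.

No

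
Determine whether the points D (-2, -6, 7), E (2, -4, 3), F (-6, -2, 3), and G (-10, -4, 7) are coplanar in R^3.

A normal to the plane through D, E, F is n = DE × DF = (8, 32, 24).
The plane has equation n·P = -40. For G: n·G = -40.
Equal, so G lies in the plane and all four are coplanar.

Yes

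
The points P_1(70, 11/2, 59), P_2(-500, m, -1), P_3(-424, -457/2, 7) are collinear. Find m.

Collinearity requires P_1P_2 × P_1P_3 = 0; each component is linear in m.
The x-component gives (-52)m + (-13754) = 0, so m = -529/2.
The remaining components then also vanish.

-529/2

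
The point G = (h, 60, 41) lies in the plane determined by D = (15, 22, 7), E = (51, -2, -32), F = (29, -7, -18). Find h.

-5

A normal to the plane is n = DE × DF = (-531, 354, -708).
G lies in the plane iff n · DG = 0.
This gives (-531)h + (-2655) = 0, so h = -5.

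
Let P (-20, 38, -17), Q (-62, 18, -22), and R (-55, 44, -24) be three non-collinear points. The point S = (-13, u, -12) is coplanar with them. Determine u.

Coplanarity requires PQ · (PR × PS) = 0.
PQ = (-42, -20, -5), PR = (-35, 6, -7); the triple product is linear in u with coefficient -119 and constant term 952.
Setting it to zero: u = 8.

8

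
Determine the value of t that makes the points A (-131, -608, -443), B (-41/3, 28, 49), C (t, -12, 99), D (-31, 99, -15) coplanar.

-1/3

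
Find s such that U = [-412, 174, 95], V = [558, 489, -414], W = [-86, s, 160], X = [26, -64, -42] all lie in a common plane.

-687

Normal to plane UVX: n = (-164297, -90052, -368830); plane equation n·P = 16982466.
Requiring n·W = 16982466: (-90052)s + (-44883258) = 16982466.
So s = -687.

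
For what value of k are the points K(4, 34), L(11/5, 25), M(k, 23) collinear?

9/5

Collinearity: (M − K) must be parallel to (L − K) = (-9/5, -9).
Cross-multiplying the components: (k − 4)·(-9) = (-11)·(-9/5).
Solving gives k = 9/5.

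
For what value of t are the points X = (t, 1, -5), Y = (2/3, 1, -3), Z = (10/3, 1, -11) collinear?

4/3

Direction YZ = (8/3, 0, -8). From the z-coordinate of X, the parameter along the line is τ = (-5 − (-3))/(-8) = 1/4.
Then t = 2/3 + 1/4·(8/3) = 4/3.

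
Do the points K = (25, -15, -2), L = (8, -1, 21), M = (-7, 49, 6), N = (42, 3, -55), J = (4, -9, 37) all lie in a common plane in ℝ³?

The plane through K, L, M has normal n = KL × KM = (-1360, -600, -640) and equation n·P = -23720.
Checking the remaining points: n·N = -23720, n·J = -23720.
All equal -23720, so all 5 points lie in one plane.

Yes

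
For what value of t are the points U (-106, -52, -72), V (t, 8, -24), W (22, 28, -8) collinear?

-10

Direction UW = (128, 80, 64). From the y-coordinate of V, the parameter along the line is τ = (8 − (-52))/80 = 3/4.
Then t = (-106) + 3/4·(128) = -10.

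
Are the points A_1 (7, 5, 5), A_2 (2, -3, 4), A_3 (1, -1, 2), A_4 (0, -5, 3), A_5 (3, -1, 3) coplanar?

The plane through A_1, A_2, A_3 has normal n = A_1A_2 × A_1A_3 = (18, -9, -18) and equation n·P = -9.
Checking the remaining points: n·A_4 = -9, n·A_5 = 9.
Since n·A_5 = 9 ≠ -9, A_5 is off the plane and the points are not all coplanar.

No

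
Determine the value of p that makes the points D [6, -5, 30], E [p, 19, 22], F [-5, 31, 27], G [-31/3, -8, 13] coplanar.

-22/3

Coplanarity ⇔ det[DE; DF; DG] = 0.
Expanding, this is linear in p: (-621)p + (-4554) = 0.
So p = -22/3.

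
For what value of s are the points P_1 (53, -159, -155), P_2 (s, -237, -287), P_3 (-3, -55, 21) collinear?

95

Collinearity requires P_1P_2 × P_1P_3 = 0; each component is linear in s.
The y-component gives (-176)s + (16720) = 0, so s = 95.
The remaining components then also vanish.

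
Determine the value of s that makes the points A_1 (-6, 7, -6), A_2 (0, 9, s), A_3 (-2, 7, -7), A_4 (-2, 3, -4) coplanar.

The points are coplanar iff A_1A_2 · (A_1A_3 × A_1A_4) = 0.
Expanding, this is linear in s: (-16)s + (-144) = 0.
So s = -9.

-9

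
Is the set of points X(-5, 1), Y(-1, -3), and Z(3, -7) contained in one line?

XY = (4, -4), XZ = (8, -8).
Checking proportionality: XZ = 2·XY, so the vectors are parallel and the points are collinear.

Yes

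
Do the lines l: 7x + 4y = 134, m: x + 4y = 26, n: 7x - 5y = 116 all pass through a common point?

The three lines meet at one point iff the augmented coefficient matrix [aᵢ bᵢ cᵢ] has rank < 3, i.e. its determinant vanishes.
Here the determinant is 0.
It vanishes, so the lines are concurrent at (18, 2).

Yes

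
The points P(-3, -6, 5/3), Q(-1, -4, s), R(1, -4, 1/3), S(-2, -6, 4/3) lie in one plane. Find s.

The points are coplanar iff PQ · (PR × PS) = 0.
Expanding, this is linear in s: (-2)s + (2) = 0.
So s = 1.

1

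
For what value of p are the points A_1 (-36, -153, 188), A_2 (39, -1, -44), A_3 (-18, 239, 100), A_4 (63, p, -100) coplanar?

Normal to plane A_1A_2A_3: n = (77568, 2424, 26664); plane equation n·P = 1849512.
Requiring n·A_4 = 1849512: (2424)p + (2220384) = 1849512.
So p = -153.

-153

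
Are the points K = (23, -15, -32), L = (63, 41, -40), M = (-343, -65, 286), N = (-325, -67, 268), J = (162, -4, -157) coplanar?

The plane through K, L, M has normal n = KL × KM = (17408, -9792, 18496) and equation n·P = -44608.
Checking the remaining points: n·N = -44608, n·J = -44608.
All equal -44608, so all 5 points lie in one plane.

Yes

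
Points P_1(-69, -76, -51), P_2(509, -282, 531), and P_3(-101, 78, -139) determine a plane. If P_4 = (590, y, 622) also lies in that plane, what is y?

-335

A normal to the plane is n = P_1P_2 × P_1P_3 = (-71500, 32240, 82420).
P_4 lies in the plane iff n · P_1P_4 = 0.
This gives (32240)y + (10800400) = 0, so y = -335.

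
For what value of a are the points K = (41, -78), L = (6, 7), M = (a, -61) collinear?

The three points are collinear iff det[KL; KM] = 0.
This determinant is linear in a: (-85)a + (2890) = 0, so a = 34.

34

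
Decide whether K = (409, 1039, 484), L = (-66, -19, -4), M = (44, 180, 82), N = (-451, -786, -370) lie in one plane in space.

No

The four points are coplanar iff the 3×3 determinant with rows KL, KM, KN is zero.
Rows: (-475, -1058, -488), (-365, -859, -402), (-860, -1825, -854).
Expanding along the first row: (-475)(-64) − (-1058)(-34010) + (-488)(-72615) = -516060.
Nonzero ⇒ not coplanar.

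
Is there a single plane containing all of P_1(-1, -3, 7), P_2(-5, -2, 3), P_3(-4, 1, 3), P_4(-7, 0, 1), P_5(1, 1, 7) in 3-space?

No

The plane through P_1, P_2, P_3 has normal n = P_1P_2 × P_1P_3 = (12, -4, -13) and equation n·P = -91.
Checking the remaining points: n·P_4 = -97, n·P_5 = -83.
Since n·P_4 = -97 ≠ -91, P_4 is off the plane and the points are not all coplanar.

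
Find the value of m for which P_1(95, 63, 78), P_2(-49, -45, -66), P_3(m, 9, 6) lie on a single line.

23

Direction P_1P_2 = (-144, -108, -144). From the y-coordinate of P_3, the parameter along the line is τ = (9 − 63)/(-108) = 1/2.
Then m = 95 + 1/2·(-144) = 23.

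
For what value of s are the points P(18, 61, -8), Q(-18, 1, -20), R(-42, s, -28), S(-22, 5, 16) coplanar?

-39

Coplanarity ⇔ det[PQ; PR; PS] = 0.
Expanding, this is linear in s: (-1344)s + (-52416) = 0.
So s = -39.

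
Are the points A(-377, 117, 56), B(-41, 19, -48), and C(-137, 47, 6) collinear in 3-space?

AB = (336, -98, -104), AC = (240, -70, -50).
Comparing components 2 and 3: (-98)(-50) − (-104)(-70) = -2380 ≠ 0, so AB and AC are not parallel and the points are not collinear.

No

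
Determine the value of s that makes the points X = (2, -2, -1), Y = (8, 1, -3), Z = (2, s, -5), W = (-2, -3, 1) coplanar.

Normal to plane XYW: n = (4, -4, 6); plane equation n·P = 10.
Requiring n·Z = 10: (-4)s + (-22) = 10.
So s = -8.

-8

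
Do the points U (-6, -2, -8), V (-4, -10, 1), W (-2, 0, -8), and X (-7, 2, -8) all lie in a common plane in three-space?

No

The four points are coplanar iff the 3×3 determinant with rows UV, UW, UX is zero.
Rows: (2, -8, 9), (4, 2, 0), (-1, 4, 0).
Expanding along the first row: (2)(0) − (-8)(0) + (9)(18) = 162.
Nonzero ⇒ not coplanar.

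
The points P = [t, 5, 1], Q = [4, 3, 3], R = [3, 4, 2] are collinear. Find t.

Direction QR = (-1, 1, -1). From the y-coordinate of P, the parameter along the line is τ = (5 − 3)/1 = 2.
Then t = 4 + 2·(-1) = 2.

2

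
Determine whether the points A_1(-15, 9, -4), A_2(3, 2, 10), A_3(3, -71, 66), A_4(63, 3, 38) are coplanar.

Yes

The four points are coplanar iff the 3×3 determinant with rows A_1A_2, A_1A_3, A_1A_4 is zero.
Rows: (18, -7, 14), (18, -80, 70), (78, -6, 42).
Expanding along the first row: (18)(-2940) − (-7)(-4704) + (14)(6132) = 0.
Zero determinant ⇒ coplanar.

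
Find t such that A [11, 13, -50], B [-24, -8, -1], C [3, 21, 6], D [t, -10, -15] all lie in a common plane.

-22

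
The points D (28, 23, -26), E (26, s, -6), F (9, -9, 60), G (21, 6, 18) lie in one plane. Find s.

15

The points are coplanar iff DE · (DF × DG) = 0.
Expanding, this is linear in s: (234)s + (-3510) = 0.
So s = 15.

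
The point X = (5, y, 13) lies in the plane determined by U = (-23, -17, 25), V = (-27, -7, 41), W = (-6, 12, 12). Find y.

A normal to the plane is n = UV × UW = (-594, 220, -286).
X lies in the plane iff n · UX = 0.
This gives (220)y + (-9460) = 0, so y = 43.

43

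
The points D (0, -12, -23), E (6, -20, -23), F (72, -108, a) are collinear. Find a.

-23

Direction DE = (6, -8, 0). From the x-coordinate of F, the parameter along the line is τ = (72 − 0)/6 = 12.
Then a = (-23) + 12·(0) = -23.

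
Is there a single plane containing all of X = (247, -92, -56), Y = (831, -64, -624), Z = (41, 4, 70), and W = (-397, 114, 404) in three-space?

A normal to the plane through X, Y, Z is n = XY × XZ = (58056, 43424, 61832).
The plane has equation n·P = 6882232. For W: n·W = 6882232.
Equal, so W lies in the plane and all four are coplanar.

Yes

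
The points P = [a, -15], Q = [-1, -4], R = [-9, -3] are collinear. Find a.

Collinearity: (P − Q) must be parallel to (R − Q) = (-8, 1).
Cross-multiplying the components: (a − (-1))·(1) = (-11)·(-8).
Solving gives a = 87.

87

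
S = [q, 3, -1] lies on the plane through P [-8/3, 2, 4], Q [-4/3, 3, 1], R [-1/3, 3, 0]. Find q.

2/3

Coplanarity requires PQ · (PR × PS) = 0.
PQ = (4/3, 1, -3), PR = (7/3, 1, -4); the triple product is linear in q with coefficient -1 and constant term 2/3.
Setting it to zero: q = 2/3.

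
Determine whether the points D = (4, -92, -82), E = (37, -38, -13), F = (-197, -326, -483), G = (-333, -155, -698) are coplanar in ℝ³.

The four points are coplanar iff the 3×3 determinant with rows DE, DF, DG is zero.
Rows: (33, 54, 69), (-201, -234, -401), (-337, -63, -616).
Expanding along the first row: (33)(118881) − (54)(-11321) + (69)(-66195) = -33048.
Nonzero ⇒ not coplanar.

No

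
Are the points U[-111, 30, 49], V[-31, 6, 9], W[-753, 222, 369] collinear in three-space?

No

UV = (80, -24, -40), UW = (-642, 192, 320).
Comparing components 3 and 1: (-40)(-642) − (80)(320) = 80 ≠ 0, so UV and UW are not parallel and the points are not collinear.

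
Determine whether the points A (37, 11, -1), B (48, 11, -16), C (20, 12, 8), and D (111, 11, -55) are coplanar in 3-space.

No

A normal to the plane through A, B, C is n = AB × AC = (15, 156, 11).
The plane has equation n·P = 2260. For D: n·D = 2776.
2776 ≠ 2260, so D is off the plane.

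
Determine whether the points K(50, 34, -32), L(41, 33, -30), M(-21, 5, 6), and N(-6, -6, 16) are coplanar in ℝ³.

A normal to the plane through K, L, M is n = KL × KM = (20, 200, 190).
The plane has equation n·P = 1720. For N: n·N = 1720.
Equal, so N lies in the plane and all four are coplanar.

Yes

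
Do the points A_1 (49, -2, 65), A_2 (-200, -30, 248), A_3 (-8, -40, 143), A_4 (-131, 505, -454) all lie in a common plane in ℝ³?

No

A normal to the plane through A_1, A_2, A_3 is n = A_1A_2 × A_1A_3 = (4770, 8991, 7866).
The plane has equation n·P = 727038. For A_4: n·A_4 = 344421.
344421 ≠ 727038, so A_4 is off the plane.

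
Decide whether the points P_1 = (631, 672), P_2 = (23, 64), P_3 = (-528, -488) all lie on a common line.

No

P_1P_2 = (-608, -608), P_1P_3 = (-1159, -1160).
If collinear, P_1P_3 would be a scalar multiple of P_1P_2. But (-608)·(-1160) ≠ (-608)·(-1159) (difference 608), so they are not parallel; the points are not collinear.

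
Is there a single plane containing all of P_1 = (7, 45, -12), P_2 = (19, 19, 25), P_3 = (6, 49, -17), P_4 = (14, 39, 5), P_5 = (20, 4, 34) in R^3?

No

The plane through P_1, P_2, P_3 has normal n = P_1P_2 × P_1P_3 = (-18, 23, 22) and equation n·P = 645.
Checking the remaining points: n·P_4 = 755, n·P_5 = 480.
Since n·P_4 = 755 ≠ 645, P_4 is off the plane and the points are not all coplanar.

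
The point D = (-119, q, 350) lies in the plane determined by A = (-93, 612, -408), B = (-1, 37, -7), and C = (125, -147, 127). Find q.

Coplanarity requires AB · (AC × AD) = 0.
AB = (92, -575, 401), AC = (218, -759, 535); the triple product is linear in q with coefficient 38198 and constant term 18793416.
Setting it to zero: q = -492.

-492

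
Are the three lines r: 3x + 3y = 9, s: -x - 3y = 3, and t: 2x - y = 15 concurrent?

Yes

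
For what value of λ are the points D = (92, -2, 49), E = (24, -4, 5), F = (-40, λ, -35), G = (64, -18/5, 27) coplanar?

-28/5

Coplanarity ⇔ det[DE; DF; DG] = 0.
Expanding, this is linear in λ: (264)λ + (7392/5) = 0.
So λ = -28/5.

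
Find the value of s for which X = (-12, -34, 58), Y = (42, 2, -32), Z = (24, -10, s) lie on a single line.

-2

Collinearity requires XY × XZ = 0; each component is linear in s.
The x-component gives (36)s + (72) = 0, so s = -2.
The remaining components then also vanish.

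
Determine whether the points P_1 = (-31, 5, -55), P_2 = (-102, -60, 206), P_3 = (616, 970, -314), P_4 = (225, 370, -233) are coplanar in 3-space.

No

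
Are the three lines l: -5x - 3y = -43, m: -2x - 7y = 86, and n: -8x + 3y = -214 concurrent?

No

Intersecting l and m: solving the 2×2 system gives (x, y) = (559/29, -516/29).
Substitute into n: (-8)(559/29) + (3)(-516/29) = -6020/29.
But n requires -214 ≠ -6020/29, so the three lines have no common point.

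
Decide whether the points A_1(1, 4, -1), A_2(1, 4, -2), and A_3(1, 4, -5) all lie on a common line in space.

Yes

A_1A_2 = (0, 0, -1), A_1A_3 = (0, 0, -4).
A_1A_2 × A_1A_3 = (0, 0, 0).
The cross product vanishes, so the three points are collinear.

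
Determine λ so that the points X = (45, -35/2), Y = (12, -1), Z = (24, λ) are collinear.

-7

Collinearity: (Z − X) must be parallel to (Y − X) = (-33, 33/2).
Cross-multiplying the components: (λ − (-35/2))·(-33) = (-21)·(33/2).
Solving gives λ = -7.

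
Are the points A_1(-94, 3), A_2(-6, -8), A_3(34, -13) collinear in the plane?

A_1A_2 = (88, -11), A_1A_3 = (128, -16).
Twice the signed area of △A_1A_2A_3 is (88)(-16) − (-11)(128) = 0.
The triangle is degenerate (zero area), so the points are collinear.

Yes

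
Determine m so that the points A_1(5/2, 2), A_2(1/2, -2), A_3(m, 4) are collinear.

7/2

The three points are collinear iff det[A_1A_2; A_1A_3] = 0.
This determinant is linear in m: (4)m + (-14) = 0, so m = 7/2.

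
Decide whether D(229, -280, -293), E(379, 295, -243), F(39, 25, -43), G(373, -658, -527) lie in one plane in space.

Yes

With D as base: DE = (150, 575, 50), DF = (-190, 305, 250), DG = (144, -378, -234).
DF × DG = (23130, -8460, 27900).
DE · (DF × DG) = 0.
The scalar triple product vanishes, so the four points are coplanar.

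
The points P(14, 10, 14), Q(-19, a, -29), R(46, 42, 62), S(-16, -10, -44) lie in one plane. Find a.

-28

Normal to plane PRS: n = (-896, 416, 320); plane equation n·X = -3904.
Requiring n·Q = -3904: (416)a + (7744) = -3904.
So a = -28.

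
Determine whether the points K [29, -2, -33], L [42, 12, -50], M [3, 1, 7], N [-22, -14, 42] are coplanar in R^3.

Yes

A normal to the plane through K, L, M is n = KL × KM = (611, -78, 403).
The plane has equation n·P = 4576. For N: n·N = 4576.
Equal, so N lies in the plane and all four are coplanar.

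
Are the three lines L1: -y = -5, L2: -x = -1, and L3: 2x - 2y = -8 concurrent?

Yes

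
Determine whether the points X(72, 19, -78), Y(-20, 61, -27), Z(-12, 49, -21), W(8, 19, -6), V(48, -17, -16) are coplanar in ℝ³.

The plane through X, Y, Z has normal n = XY × XZ = (864, 960, 768) and equation n·P = 20544.
Checking the remaining points: n·W = 20544, n·V = 12864.
Since n·V = 12864 ≠ 20544, V is off the plane and the points are not all coplanar.

No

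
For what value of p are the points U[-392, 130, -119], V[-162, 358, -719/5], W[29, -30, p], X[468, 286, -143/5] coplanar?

Normal to plane UVX: n = (24480, -42120, -160200); plane equation n·P = 3992040.
Requiring n·W = 3992040: (-160200)p + (1973520) = 3992040.
So p = -63/5.

-63/5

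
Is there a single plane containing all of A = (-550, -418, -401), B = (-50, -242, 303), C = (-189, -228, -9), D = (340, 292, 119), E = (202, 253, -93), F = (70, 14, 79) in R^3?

No

The plane through A, B, C has normal n = AB × AC = (-64768, 58144, 31464) and equation n·P = -1298856.
Checking the remaining points: n·D = -1298856, n·E = -1298856, n·F = -1234088.
Since n·F = -1234088 ≠ -1298856, F is off the plane and the points are not all coplanar.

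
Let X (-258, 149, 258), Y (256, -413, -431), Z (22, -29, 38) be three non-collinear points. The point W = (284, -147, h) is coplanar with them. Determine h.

-109

Coplanarity requires XY · (XZ × XW) = 0.
XY = (514, -562, -689), XZ = (280, -178, -220); the triple product is linear in h with coefficient 65868 and constant term 7179612.
Setting it to zero: h = -109.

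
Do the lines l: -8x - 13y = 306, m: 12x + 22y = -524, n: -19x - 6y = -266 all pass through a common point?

No

The three lines meet at one point iff the augmented coefficient matrix [aᵢ bᵢ cᵢ] has rank < 3, i.e. its determinant vanishes.
Here the determinant is 6920.
Nonzero, so no common point exists.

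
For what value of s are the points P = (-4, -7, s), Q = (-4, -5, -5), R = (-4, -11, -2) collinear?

-4

Direction QR = (0, -6, 3). From the y-coordinate of P, the parameter along the line is τ = (-7 − (-5))/(-6) = 1/3.
Then s = (-5) + 1/3·(3) = -4.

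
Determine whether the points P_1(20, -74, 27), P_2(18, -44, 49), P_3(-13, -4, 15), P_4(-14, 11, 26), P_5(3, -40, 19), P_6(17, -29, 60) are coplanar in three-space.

Yes

The plane through P_1, P_2, P_3 has normal n = P_1P_2 × P_1P_3 = (-1900, -750, 850) and equation n·P = 40450.
Checking the remaining points: n·P_4 = 40450, n·P_5 = 40450, n·P_6 = 40450.
All equal 40450, so all 6 points lie in one plane.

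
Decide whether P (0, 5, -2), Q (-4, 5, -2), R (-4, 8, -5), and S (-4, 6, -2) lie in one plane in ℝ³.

With P as base: PQ = (-4, 0, 0), PR = (-4, 3, -3), PS = (-4, 1, 0).
PR × PS = (3, 12, 8).
PQ · (PR × PS) = -12.
Since -12 ≠ 0, the four points are not coplanar.

No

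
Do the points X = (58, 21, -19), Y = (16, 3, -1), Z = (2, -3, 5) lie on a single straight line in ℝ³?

XY = (-42, -18, 18), XZ = (-56, -24, 24).
Each component of XZ is 4/3 times the corresponding component of XY, so XZ = 4/3·XY and the points are collinear.

Yes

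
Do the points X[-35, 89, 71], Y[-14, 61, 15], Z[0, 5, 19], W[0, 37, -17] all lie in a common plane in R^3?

No

With X as base: XY = (21, -28, -56), XZ = (35, -84, -52), XW = (35, -52, -88).
XZ × XW = (4688, 1260, 1120).
XY · (XZ × XW) = 448.
Since 448 ≠ 0, the four points are not coplanar.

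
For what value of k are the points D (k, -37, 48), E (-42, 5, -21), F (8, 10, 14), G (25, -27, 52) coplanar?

Coplanarity ⇔ det[DE; DF; DG] = 0.
Expanding, this is linear in k: (-1485)k + (16335) = 0.
So k = 11.

11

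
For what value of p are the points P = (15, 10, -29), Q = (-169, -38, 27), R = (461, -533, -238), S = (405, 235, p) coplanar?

The points are coplanar iff PQ · (PR × PS) = 0.
Expanding, this is linear in p: (121320)p + (16256880) = 0.
So p = -134.

-134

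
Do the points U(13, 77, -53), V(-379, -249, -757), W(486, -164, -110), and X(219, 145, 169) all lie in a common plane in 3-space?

No

A normal to the plane through U, V, W is n = UV × UW = (-151082, -355336, 248670).
The plane has equation n·P = -42504448. For X: n·X = -42585448.
-42585448 ≠ -42504448, so X is off the plane.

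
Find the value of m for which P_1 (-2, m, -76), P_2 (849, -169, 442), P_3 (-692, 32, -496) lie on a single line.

-58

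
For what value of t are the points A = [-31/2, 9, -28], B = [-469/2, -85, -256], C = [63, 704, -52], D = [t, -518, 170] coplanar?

Normal to plane ABC: n = (160716, -23154, -144826); plane equation n·P = 1355644.
Requiring n·D = 1355644: (160716)t + (-12626648) = 1355644.
So t = 87.

87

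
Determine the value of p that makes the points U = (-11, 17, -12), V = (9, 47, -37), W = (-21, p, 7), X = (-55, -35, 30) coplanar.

-5

Coplanarity ⇔ det[UV; UW; UX] = 0.
Expanding, this is linear in p: (-260)p + (-1300) = 0.
So p = -5.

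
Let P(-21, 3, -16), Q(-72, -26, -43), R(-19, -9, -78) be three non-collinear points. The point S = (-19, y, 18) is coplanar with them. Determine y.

11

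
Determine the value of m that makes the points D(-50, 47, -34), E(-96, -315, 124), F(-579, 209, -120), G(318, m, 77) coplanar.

-182

Normal to plane DEF: n = (5536, -87538, -198950); plane equation n·P = 2373214.
Requiring n·G = 2373214: (-87538)m + (-13558702) = 2373214.
So m = -182.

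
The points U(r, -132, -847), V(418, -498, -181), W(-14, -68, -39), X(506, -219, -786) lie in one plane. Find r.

466

The points are coplanar iff UV · (UW × UX) = 0.
Expanding, this is linear in r: (299768)r + (-139691888) = 0.
So r = 466.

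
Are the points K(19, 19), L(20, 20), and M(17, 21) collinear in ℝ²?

KL = (1, 1), KM = (-2, 2).
If collinear, KM would be a scalar multiple of KL. But (1)·(2) ≠ (1)·(-2) (difference 4), so they are not parallel; the points are not collinear.

No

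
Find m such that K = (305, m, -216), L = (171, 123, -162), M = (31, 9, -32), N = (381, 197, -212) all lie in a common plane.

185

The points are coplanar iff KL · (KM × KN) = 0.
Expanding, this is linear in m: (-20300)m + (3755500) = 0.
So m = 185.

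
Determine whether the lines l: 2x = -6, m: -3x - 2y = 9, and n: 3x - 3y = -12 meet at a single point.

Intersecting l and m: solving the 2×2 system gives (x, y) = (-3, 0).
Substitute into n: (3)(-3) + (-3)(0) = -9.
But n requires -12 ≠ -9, so the three lines have no common point.

No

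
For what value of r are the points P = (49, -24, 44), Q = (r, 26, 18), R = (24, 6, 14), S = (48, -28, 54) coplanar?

-10

The points are coplanar iff PQ · (PR × PS) = 0.
Expanding, this is linear in r: (180)r + (1800) = 0.
So r = -10.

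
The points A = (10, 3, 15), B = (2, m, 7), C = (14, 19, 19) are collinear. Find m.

-29

Collinearity requires AB × AC = 0; each component is linear in m.
The x-component gives (4)m + (116) = 0, so m = -29.
The remaining components then also vanish.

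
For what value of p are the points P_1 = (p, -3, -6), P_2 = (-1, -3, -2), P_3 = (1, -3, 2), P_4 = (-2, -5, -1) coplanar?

-3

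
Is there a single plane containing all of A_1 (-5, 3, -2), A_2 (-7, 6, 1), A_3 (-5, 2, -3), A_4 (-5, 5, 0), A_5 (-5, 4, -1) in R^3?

Yes

The plane through A_1, A_2, A_3 has normal n = A_1A_2 × A_1A_3 = (0, -2, 2) and equation n·P = -10.
Checking the remaining points: n·A_4 = -10, n·A_5 = -10.
All equal -10, so all 5 points lie in one plane.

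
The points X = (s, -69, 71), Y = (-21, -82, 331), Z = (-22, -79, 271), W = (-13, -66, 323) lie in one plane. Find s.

-76/3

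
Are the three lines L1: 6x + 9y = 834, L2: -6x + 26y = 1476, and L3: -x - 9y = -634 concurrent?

Intersecting L1 and L2: solving the 2×2 system gives (x, y) = (40, 66).
Substitute into L3: (-1)(40) + (-9)(66) = -634.
This equals -634, so (40, 66) lies on all three lines and they are concurrent.

Yes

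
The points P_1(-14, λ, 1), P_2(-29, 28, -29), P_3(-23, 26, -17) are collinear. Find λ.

23

Collinearity requires P_1P_2 × P_1P_3 = 0; each component is linear in λ.
The x-component gives (-12)λ + (276) = 0, so λ = 23.
The remaining components then also vanish.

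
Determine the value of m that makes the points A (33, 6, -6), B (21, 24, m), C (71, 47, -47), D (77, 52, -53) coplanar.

Coplanarity ⇔ det[AB; AC; AD] = 0.
Expanding, this is linear in m: (-56)m + (-168) = 0.
So m = -3.

-3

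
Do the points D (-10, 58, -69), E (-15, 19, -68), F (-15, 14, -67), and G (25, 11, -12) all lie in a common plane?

The four points are coplanar iff the 3×3 determinant with rows DE, DF, DG is zero.
Rows: (-5, -39, 1), (-5, -44, 2), (35, -47, 57).
Expanding along the first row: (-5)(-2414) − (-39)(-355) + (1)(1775) = 0.
Zero determinant ⇒ coplanar.

Yes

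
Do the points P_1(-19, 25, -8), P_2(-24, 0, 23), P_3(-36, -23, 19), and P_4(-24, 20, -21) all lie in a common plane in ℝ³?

With P_1 as base: P_1P_2 = (-5, -25, 31), P_1P_3 = (-17, -48, 27), P_1P_4 = (-5, -5, -13).
P_1P_3 × P_1P_4 = (759, -356, -155).
P_1P_2 · (P_1P_3 × P_1P_4) = 300.
Since 300 ≠ 0, the four points are not coplanar.

No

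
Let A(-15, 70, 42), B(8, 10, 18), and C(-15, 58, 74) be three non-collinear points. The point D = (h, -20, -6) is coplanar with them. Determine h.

The plane through A, B, C has equation −2208x − 736y − 276z = -29992.
Substituting D: (-2208)h + (16376) = -29992, so h = 21.

21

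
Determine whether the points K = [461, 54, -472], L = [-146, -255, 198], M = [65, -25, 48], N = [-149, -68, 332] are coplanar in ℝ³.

The four points are coplanar iff the 3×3 determinant with rows KL, KM, KN is zero.
Rows: (-607, -309, 670), (-396, -79, 520), (-610, -122, 804).
Expanding along the first row: (-607)(-76) − (-309)(-1184) + (670)(122) = -237984.
Nonzero ⇒ not coplanar.

No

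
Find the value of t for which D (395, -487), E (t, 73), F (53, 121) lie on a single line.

Collinearity: (E − D) must be parallel to (F − D) = (-342, 608).
Cross-multiplying the components: (t − 395)·(608) = (560)·(-342).
Solving gives t = 80.

80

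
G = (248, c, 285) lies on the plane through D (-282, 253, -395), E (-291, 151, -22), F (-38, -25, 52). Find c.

-267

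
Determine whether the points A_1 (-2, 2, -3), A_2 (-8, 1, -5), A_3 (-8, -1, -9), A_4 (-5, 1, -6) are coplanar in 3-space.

A normal to the plane through A_1, A_2, A_3 is n = A_1A_2 × A_1A_3 = (0, -24, 12).
The plane has equation n·P = -84. For A_4: n·A_4 = -96.
-96 ≠ -84, so A_4 is off the plane.

No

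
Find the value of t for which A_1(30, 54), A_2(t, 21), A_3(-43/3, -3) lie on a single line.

The three points are collinear iff det[A_1A_2; A_1A_3] = 0.
This determinant is linear in t: (-57)t + (247) = 0, so t = 13/3.

13/3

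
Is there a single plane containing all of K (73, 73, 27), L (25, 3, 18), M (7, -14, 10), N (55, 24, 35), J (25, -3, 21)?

Yes

The plane through K, L, M has normal n = KL × KM = (407, -222, -444) and equation n·P = 1517.
Checking the remaining points: n·N = 1517, n·J = 1517.
All equal 1517, so all 5 points lie in one plane.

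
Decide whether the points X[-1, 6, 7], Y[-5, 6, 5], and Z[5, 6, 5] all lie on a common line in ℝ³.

No

XY = (-4, 0, -2), XZ = (6, 0, -2).
XY × XZ = (0, -20, 0).
The cross product is nonzero, so the points do not lie on one line.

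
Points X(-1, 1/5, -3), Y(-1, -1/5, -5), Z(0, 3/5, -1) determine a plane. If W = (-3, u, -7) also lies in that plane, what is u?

-3/5

A normal to the plane is n = XY × XZ = (0, -2, 2/5).
W lies in the plane iff n · XW = 0.
This gives (-2)u + (-6/5) = 0, so u = -3/5.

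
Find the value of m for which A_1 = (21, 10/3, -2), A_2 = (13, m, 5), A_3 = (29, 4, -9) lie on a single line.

Direction A_1A_3 = (8, 2/3, -7). From the x-coordinate of A_2, the parameter along the line is τ = (13 − 21)/8 = -1.
Then m = 10/3 + (-1)·(2/3) = 8/3.

8/3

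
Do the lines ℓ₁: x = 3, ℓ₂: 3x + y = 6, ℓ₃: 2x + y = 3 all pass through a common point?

The three lines meet at one point iff the augmented coefficient matrix [aᵢ bᵢ cᵢ] has rank < 3, i.e. its determinant vanishes.
Here the determinant is 0.
It vanishes, so the lines are concurrent at (3, -3).

Yes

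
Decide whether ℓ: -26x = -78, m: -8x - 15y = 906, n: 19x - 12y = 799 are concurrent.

Intersecting ℓ and m: solving the 2×2 system gives (x, y) = (3, -62).
Substitute into n: (19)(3) + (-12)(-62) = 801.
But n requires 799 ≠ 801, so the three lines have no common point.

No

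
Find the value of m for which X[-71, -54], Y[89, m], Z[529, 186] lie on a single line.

10

The three points are collinear iff det[XY; XZ] = 0.
This determinant is linear in m: (-600)m + (6000) = 0, so m = 10.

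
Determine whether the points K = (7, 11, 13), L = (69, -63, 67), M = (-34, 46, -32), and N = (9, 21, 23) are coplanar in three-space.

With K as base: KL = (62, -74, 54), KM = (-41, 35, -45), KN = (2, 10, 10).
KM × KN = (800, 320, -480).
KL · (KM × KN) = 0.
The scalar triple product vanishes, so the four points are coplanar.

Yes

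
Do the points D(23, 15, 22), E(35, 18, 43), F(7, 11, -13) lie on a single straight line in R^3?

No

DE = (12, 3, 21), DF = (-16, -4, -35).
DE × DF = (-21, 84, 0).
The cross product is nonzero, so the points do not lie on one line.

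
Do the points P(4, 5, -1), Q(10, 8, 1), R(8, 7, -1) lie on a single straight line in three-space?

PQ = (6, 3, 2), PR = (4, 2, 0).
Comparing components 2 and 3: (3)(0) − (2)(2) = -4 ≠ 0, so PQ and PR are not parallel and the points are not collinear.

No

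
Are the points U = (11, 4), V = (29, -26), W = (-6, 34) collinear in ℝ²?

No

UV = (18, -30), UW = (-17, 30).
det[UV; UW] = (18)(30) − (-30)(-17) = 30.
The determinant is nonzero, so they are not collinear.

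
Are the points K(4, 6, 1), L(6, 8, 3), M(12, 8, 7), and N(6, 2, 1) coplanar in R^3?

The four points are coplanar iff the 3×3 determinant with rows KL, KM, KN is zero.
Rows: (2, 2, 2), (8, 2, 6), (2, -4, 0).
Expanding along the first row: (2)(24) − (2)(-12) + (2)(-36) = 0.
Zero determinant ⇒ coplanar.

Yes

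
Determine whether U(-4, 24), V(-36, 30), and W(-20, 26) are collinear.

No

UV = (-32, 6), UW = (-16, 2).
If collinear, UW would be a scalar multiple of UV. But (-32)·(2) ≠ (6)·(-16) (difference 32), so they are not parallel; the points are not collinear.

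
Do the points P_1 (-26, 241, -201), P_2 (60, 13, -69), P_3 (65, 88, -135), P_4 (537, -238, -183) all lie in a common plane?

With P_1 as base: P_1P_2 = (86, -228, 132), P_1P_3 = (91, -153, 66), P_1P_4 = (563, -479, 18).
P_1P_3 × P_1P_4 = (28860, 35520, 42550).
P_1P_2 · (P_1P_3 × P_1P_4) = 0.
The scalar triple product vanishes, so the four points are coplanar.

Yes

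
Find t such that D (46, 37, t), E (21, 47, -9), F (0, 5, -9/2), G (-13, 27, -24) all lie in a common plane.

27/2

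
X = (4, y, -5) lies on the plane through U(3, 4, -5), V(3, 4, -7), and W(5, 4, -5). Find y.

4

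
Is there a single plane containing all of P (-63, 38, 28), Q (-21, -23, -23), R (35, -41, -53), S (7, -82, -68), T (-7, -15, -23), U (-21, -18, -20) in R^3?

Yes

The plane through P, Q, R has normal n = PQ × PR = (912, -1596, 2660) and equation n·X = -43624.
Checking the remaining points: n·S = -43624, n·T = -43624, n·U = -43624.
All equal -43624, so all 6 points lie in one plane.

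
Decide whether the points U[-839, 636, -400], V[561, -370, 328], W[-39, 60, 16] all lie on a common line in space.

No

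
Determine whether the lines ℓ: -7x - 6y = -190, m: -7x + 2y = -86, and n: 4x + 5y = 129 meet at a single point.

Intersecting ℓ and m: solving the 2×2 system gives (x, y) = (16, 13).
Substitute into n: (4)(16) + (5)(13) = 129.
This equals 129, so (16, 13) lies on all three lines and they are concurrent.

Yes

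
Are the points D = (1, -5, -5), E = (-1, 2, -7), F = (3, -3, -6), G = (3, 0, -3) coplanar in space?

No

A normal to the plane through D, E, F is n = DE × DF = (-3, -6, -18).
The plane has equation n·P = 117. For G: n·G = 45.
45 ≠ 117, so G is off the plane.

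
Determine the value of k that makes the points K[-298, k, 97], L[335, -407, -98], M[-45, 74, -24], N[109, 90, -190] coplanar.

283

The points are coplanar iff KL · (KM × KN) = 0.
Expanding, this is linear in k: (51684)k + (-14626572) = 0.
So k = 283.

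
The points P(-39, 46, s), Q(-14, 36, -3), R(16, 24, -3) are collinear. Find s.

Collinearity requires PQ × PR = 0; each component is linear in s.
The x-component gives (-12)s + (-36) = 0, so s = -3.
The remaining components then also vanish.

-3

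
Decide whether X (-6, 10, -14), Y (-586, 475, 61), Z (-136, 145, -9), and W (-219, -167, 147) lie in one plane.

Yes

With X as base: XY = (-580, 465, 75), XZ = (-130, 135, 5), XW = (-213, -177, 161).
XZ × XW = (22620, 19865, 51765).
XY · (XZ × XW) = 0.
The scalar triple product vanishes, so the four points are coplanar.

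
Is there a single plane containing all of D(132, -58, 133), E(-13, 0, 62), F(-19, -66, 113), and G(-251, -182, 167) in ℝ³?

No

A normal to the plane through D, E, F is n = DE × DF = (-1728, 7821, 9918).
The plane has equation n·P = 637380. For G: n·G = 666612.
666612 ≠ 637380, so G is off the plane.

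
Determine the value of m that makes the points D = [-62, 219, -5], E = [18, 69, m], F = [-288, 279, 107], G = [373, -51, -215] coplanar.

-40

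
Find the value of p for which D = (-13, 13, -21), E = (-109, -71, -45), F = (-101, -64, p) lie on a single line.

-43

Collinearity requires DE × DF = 0; each component is linear in p.
The x-component gives (-84)p + (-3612) = 0, so p = -43.
The remaining components then also vanish.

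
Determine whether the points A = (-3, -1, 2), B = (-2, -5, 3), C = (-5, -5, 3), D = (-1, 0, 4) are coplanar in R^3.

No

The four points are coplanar iff the 3×3 determinant with rows AB, AC, AD is zero.
Rows: (1, -4, 1), (-2, -4, 1), (2, 1, 2).
Expanding along the first row: (1)(-9) − (-4)(-6) + (1)(6) = -27.
Nonzero ⇒ not coplanar.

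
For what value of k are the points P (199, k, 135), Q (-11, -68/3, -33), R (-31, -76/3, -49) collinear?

Direction QR = (-20, -8/3, -16). From the x-coordinate of P, the parameter along the line is τ = (199 − (-11))/(-20) = -21/2.
Then k = (-68/3) + (-21/2)·(-8/3) = 16/3.

16/3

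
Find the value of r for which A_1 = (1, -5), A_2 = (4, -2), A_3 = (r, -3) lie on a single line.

3

The three points are collinear iff det[A_1A_2; A_1A_3] = 0.
This determinant is linear in r: (-3)r + (9) = 0, so r = 3.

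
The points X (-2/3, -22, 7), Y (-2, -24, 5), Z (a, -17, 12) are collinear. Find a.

8/3

Collinearity requires XY × XZ = 0; each component is linear in a.
The y-component gives (-2)a + (16/3) = 0, so a = 8/3.
The remaining components then also vanish.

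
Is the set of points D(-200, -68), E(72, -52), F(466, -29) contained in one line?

No

DE = (272, 16), DF = (666, 39).
det[DE; DF] = (272)(39) − (16)(666) = -48.
The determinant is nonzero, so they are not collinear.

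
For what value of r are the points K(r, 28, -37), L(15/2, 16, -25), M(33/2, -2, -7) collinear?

3/2

Collinearity requires KL × KM = 0; each component is linear in r.
The y-component gives (18)r + (-27) = 0, so r = 3/2.
The remaining components then also vanish.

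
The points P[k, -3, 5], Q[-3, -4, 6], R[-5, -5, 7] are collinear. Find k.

Collinearity requires PQ × PR = 0; each component is linear in k.
The y-component gives (1)k + (1) = 0, so k = -1.
The remaining components then also vanish.

-1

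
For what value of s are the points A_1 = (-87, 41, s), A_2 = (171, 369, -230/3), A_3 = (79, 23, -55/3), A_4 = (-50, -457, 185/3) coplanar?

The points are coplanar iff A_1A_2 · (A_1A_3 × A_1A_4) = 0.
Expanding, this is linear in s: (474)s + (64780) = 0.
So s = -410/3.

-410/3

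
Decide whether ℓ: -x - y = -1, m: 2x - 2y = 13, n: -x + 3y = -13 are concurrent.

Intersecting ℓ and m: solving the 2×2 system gives (x, y) = (15/4, -11/4).
Substitute into n: (-1)(15/4) + (3)(-11/4) = -12.
But n requires -13 ≠ -12, so the three lines have no common point.

No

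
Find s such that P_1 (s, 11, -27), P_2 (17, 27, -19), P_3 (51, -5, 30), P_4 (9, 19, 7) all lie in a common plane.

The points are coplanar iff P_1P_2 · (P_1P_3 × P_1P_4) = 0.
Expanding, this is linear in s: (440)s + (-32120) = 0.
So s = 73.

73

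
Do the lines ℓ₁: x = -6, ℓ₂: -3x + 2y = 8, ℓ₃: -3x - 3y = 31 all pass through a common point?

No

Intersecting ℓ₁ and ℓ₂: solving the 2×2 system gives (x, y) = (-6, -5).
Substitute into ℓ₃: (-3)(-6) + (-3)(-5) = 33.
But ℓ₃ requires 31 ≠ 33, so the three lines have no common point.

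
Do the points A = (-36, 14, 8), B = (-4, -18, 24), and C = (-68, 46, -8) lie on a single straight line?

AB = (32, -32, 16), AC = (-32, 32, -16).
Each component of AC is -1 times the corresponding component of AB, so AC = -1·AB and the points are collinear.

Yes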